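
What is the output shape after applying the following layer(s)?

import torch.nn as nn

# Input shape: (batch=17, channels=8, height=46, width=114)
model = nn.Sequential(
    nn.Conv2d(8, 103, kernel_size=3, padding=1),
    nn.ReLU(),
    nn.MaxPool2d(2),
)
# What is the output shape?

Input shape: (17, 8, 46, 114)
  -> after Conv2d: (17, 103, 46, 114)
  -> after ReLU: (17, 103, 46, 114)
Output shape: (17, 103, 23, 57)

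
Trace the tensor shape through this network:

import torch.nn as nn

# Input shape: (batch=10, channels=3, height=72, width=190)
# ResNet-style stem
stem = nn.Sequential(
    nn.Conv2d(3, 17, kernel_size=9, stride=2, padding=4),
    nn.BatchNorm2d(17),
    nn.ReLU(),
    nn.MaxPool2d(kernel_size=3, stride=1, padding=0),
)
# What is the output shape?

Input shape: (10, 3, 72, 190)
  -> after Conv2d 9x9 stride=2: (10, 17, 36, 95)
Output shape: (10, 17, 34, 93)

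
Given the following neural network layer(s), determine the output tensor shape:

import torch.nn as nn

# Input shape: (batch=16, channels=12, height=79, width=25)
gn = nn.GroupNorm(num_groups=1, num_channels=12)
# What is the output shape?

Input shape: (16, 12, 79, 25)
Output shape: (16, 12, 79, 25)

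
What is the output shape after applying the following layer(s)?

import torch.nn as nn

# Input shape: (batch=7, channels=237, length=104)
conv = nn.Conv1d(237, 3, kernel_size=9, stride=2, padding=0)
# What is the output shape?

Input shape: (7, 237, 104)
Output shape: (7, 3, 48)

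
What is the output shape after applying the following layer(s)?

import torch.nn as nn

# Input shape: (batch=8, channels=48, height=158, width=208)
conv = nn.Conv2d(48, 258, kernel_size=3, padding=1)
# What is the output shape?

Input shape: (8, 48, 158, 208)
Output shape: (8, 258, 158, 208)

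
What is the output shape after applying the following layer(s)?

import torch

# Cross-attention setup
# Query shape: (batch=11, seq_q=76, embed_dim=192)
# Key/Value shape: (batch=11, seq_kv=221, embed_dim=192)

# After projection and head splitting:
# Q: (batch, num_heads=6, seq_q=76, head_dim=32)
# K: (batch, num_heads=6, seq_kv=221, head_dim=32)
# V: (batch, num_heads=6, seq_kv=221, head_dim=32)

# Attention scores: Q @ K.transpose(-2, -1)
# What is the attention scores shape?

Input shape: (11, 76, 192)
Output shape: (11, 6, 76, 221)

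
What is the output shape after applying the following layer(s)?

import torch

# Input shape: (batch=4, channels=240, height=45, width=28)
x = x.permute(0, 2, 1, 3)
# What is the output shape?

Input shape: (4, 240, 45, 28)
Output shape: (4, 45, 240, 28)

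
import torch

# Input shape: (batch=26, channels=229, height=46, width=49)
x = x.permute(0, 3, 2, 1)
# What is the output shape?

Input shape: (26, 229, 46, 49)
Output shape: (26, 49, 46, 229)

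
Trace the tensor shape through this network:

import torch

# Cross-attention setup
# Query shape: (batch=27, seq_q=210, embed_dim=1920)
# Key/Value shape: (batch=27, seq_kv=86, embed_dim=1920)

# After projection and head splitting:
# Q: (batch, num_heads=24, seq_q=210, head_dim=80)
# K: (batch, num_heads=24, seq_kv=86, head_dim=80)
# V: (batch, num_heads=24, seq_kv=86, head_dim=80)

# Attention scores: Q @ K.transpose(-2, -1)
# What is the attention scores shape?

Input shape: (27, 210, 1920)
Output shape: (27, 24, 210, 86)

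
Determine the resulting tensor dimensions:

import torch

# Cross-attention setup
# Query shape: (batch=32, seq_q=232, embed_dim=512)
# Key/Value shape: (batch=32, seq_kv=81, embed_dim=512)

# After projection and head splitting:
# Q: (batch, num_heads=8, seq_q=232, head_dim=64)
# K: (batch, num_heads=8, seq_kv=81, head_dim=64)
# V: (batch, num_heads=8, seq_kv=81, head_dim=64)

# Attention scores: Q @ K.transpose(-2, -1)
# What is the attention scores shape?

Input shape: (32, 232, 512)
Output shape: (32, 8, 232, 81)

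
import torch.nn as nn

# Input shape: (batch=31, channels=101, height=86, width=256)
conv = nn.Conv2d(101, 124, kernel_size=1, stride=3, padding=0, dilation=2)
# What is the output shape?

Input shape: (31, 101, 86, 256)
Output shape: (31, 124, 29, 86)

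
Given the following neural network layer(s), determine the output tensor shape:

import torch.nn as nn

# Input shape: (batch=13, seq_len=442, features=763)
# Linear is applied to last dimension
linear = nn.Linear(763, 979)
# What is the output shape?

Input shape: (13, 442, 763)
Output shape: (13, 442, 979)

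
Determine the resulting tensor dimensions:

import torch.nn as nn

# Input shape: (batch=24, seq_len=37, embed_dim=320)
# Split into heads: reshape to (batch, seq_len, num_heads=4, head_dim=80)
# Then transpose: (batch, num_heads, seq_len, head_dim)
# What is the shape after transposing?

Input shape: (24, 37, 320)
  -> after reshape: (24, 37, 4, 80)
Output shape: (24, 4, 37, 80)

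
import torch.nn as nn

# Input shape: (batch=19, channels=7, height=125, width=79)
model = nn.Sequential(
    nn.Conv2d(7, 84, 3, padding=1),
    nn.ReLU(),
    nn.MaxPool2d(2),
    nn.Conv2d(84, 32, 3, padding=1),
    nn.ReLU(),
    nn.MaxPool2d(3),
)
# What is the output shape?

Input shape: (19, 7, 125, 79)
  -> after first Conv2d: (19, 84, 125, 79)
  -> after first MaxPool2d: (19, 84, 62, 39)
  -> after second Conv2d: (19, 32, 62, 39)
Output shape: (19, 32, 20, 13)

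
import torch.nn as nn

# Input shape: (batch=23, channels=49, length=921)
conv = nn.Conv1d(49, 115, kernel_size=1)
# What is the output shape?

Input shape: (23, 49, 921)
Output shape: (23, 115, 921)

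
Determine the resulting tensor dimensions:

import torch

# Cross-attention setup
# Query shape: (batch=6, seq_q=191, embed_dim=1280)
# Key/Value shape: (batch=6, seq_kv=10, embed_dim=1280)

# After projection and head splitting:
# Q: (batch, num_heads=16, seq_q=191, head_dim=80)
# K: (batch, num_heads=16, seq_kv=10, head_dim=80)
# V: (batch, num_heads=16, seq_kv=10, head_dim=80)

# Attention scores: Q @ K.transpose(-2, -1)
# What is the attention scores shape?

Input shape: (6, 191, 1280)
Output shape: (6, 16, 191, 10)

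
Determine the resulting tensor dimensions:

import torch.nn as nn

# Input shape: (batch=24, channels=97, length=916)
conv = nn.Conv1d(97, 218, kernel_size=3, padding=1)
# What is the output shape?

Input shape: (24, 97, 916)
Output shape: (24, 218, 916)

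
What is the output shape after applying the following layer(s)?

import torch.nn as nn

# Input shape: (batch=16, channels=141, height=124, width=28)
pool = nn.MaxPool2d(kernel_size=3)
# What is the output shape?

Input shape: (16, 141, 124, 28)
Output shape: (16, 141, 41, 9)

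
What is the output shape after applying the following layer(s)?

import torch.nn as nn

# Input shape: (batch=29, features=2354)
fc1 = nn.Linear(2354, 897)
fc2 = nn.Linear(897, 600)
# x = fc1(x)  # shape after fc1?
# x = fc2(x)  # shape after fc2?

Input shape: (29, 2354)
  -> after fc1: (29, 897)
Output shape: (29, 600)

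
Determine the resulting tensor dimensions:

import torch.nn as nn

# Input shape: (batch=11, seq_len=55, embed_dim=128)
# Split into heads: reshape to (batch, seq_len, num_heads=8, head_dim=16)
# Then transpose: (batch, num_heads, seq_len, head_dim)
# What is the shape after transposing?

Input shape: (11, 55, 128)
  -> after reshape: (11, 55, 8, 16)
Output shape: (11, 8, 55, 16)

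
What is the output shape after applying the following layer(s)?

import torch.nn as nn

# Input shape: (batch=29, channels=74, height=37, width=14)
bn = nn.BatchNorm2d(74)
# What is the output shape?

Input shape: (29, 74, 37, 14)
Output shape: (29, 74, 37, 14)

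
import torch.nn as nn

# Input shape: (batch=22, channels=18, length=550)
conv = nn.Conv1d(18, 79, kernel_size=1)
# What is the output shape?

Input shape: (22, 18, 550)
Output shape: (22, 79, 550)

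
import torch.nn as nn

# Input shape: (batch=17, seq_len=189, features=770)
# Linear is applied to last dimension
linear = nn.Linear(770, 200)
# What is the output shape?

Input shape: (17, 189, 770)
Output shape: (17, 189, 200)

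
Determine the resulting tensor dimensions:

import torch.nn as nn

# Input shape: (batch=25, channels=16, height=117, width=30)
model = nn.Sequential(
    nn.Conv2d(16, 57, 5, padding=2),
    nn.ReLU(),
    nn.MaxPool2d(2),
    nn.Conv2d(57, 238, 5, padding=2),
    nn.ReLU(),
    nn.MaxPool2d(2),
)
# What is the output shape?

Input shape: (25, 16, 117, 30)
  -> after first Conv2d: (25, 57, 117, 30)
  -> after first MaxPool2d: (25, 57, 58, 15)
  -> after second Conv2d: (25, 238, 58, 15)
Output shape: (25, 238, 29, 7)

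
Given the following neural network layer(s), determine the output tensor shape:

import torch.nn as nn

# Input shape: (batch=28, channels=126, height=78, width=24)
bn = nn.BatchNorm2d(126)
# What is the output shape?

Input shape: (28, 126, 78, 24)
Output shape: (28, 126, 78, 24)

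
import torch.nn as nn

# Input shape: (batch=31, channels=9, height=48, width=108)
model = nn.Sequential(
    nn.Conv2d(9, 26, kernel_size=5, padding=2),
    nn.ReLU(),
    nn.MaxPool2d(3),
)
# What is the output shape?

Input shape: (31, 9, 48, 108)
  -> after Conv2d: (31, 26, 48, 108)
  -> after ReLU: (31, 26, 48, 108)
Output shape: (31, 26, 16, 36)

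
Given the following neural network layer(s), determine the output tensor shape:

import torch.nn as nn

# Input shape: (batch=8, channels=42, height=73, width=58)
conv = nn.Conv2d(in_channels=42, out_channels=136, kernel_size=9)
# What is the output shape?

Input shape: (8, 42, 73, 58)
Output shape: (8, 136, 65, 50)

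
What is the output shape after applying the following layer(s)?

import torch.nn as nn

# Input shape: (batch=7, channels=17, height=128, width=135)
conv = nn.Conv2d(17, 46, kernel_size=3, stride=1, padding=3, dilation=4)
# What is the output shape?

Input shape: (7, 17, 128, 135)
Output shape: (7, 46, 126, 133)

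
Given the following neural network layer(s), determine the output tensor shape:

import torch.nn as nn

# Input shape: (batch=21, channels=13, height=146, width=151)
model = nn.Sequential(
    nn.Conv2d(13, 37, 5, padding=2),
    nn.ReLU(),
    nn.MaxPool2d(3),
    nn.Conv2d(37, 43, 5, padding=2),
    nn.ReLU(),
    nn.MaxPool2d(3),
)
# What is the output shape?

Input shape: (21, 13, 146, 151)
  -> after first Conv2d: (21, 37, 146, 151)
  -> after first MaxPool2d: (21, 37, 48, 50)
  -> after second Conv2d: (21, 43, 48, 50)
Output shape: (21, 43, 16, 16)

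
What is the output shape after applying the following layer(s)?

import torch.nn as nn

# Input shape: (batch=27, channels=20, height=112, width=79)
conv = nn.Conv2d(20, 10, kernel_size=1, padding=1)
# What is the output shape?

Input shape: (27, 20, 112, 79)
Output shape: (27, 10, 114, 81)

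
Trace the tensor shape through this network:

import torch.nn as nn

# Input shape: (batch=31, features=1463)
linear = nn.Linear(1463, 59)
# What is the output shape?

Input shape: (31, 1463)
Output shape: (31, 59)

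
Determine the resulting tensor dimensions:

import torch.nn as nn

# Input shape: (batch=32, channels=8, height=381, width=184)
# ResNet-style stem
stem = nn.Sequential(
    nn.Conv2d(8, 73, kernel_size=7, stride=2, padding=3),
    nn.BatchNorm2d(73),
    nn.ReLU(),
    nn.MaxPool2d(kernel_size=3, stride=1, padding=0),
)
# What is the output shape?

Input shape: (32, 8, 381, 184)
  -> after Conv2d 7x7 stride=2: (32, 73, 191, 92)
Output shape: (32, 73, 189, 90)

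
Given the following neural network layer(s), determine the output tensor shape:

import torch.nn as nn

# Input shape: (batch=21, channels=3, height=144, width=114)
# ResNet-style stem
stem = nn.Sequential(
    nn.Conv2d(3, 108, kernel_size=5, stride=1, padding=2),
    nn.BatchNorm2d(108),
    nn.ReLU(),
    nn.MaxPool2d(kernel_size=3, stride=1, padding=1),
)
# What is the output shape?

Input shape: (21, 3, 144, 114)
  -> after Conv2d 5x5 stride=1: (21, 108, 144, 114)
Output shape: (21, 108, 144, 114)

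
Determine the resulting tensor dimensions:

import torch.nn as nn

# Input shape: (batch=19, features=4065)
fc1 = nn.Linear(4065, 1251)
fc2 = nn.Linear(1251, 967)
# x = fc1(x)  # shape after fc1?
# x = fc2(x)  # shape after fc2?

Input shape: (19, 4065)
  -> after fc1: (19, 1251)
Output shape: (19, 967)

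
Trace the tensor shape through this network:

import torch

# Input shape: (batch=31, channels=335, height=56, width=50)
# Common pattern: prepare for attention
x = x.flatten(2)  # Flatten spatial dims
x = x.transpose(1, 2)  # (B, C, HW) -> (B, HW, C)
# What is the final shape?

Input shape: (31, 335, 56, 50)
  -> after flatten(2): (31, 335, 2800)
Output shape: (31, 2800, 335)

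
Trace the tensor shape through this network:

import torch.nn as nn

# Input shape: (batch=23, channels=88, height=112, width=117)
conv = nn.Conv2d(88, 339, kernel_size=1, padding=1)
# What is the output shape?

Input shape: (23, 88, 112, 117)
Output shape: (23, 339, 114, 119)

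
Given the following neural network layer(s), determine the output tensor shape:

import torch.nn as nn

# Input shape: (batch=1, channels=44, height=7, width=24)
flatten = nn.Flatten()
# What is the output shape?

Input shape: (1, 44, 7, 24)
Output shape: (1, 7392)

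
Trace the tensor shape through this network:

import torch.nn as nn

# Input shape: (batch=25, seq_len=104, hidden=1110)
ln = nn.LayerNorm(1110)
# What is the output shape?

Input shape: (25, 104, 1110)
Output shape: (25, 104, 1110)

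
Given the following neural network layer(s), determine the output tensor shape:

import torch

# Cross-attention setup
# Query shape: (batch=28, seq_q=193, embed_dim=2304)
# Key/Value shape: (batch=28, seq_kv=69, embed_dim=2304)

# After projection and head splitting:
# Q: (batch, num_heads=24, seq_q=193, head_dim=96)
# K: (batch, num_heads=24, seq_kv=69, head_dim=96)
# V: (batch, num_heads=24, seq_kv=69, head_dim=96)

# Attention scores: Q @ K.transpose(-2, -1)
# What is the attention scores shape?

Input shape: (28, 193, 2304)
Output shape: (28, 24, 193, 69)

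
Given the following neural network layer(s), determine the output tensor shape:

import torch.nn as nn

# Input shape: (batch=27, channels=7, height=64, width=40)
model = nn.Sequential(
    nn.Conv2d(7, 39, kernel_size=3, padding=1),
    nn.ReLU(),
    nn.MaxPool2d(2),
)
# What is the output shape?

Input shape: (27, 7, 64, 40)
  -> after Conv2d: (27, 39, 64, 40)
  -> after ReLU: (27, 39, 64, 40)
Output shape: (27, 39, 32, 20)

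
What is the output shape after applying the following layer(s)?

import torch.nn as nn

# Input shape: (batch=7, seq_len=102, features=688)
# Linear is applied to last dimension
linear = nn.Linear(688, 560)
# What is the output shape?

Input shape: (7, 102, 688)
Output shape: (7, 102, 560)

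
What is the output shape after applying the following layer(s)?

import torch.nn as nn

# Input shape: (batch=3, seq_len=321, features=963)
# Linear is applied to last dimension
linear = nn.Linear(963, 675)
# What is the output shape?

Input shape: (3, 321, 963)
Output shape: (3, 321, 675)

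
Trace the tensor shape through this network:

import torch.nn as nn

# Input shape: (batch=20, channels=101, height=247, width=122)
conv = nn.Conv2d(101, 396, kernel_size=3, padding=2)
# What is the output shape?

Input shape: (20, 101, 247, 122)
Output shape: (20, 396, 249, 124)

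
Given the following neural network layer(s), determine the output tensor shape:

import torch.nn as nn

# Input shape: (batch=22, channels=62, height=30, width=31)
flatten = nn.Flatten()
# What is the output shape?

Input shape: (22, 62, 30, 31)
Output shape: (22, 57660)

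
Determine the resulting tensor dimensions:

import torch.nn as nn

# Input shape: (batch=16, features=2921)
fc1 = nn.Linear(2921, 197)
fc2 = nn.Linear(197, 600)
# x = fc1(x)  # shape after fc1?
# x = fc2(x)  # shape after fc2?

Input shape: (16, 2921)
  -> after fc1: (16, 197)
Output shape: (16, 600)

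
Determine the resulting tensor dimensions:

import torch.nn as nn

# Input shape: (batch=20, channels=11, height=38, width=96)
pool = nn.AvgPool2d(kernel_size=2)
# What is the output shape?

Input shape: (20, 11, 38, 96)
Output shape: (20, 11, 19, 48)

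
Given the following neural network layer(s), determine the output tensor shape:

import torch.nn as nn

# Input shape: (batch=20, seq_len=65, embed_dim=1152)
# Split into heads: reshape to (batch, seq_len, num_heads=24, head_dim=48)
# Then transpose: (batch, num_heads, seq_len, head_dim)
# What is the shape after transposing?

Input shape: (20, 65, 1152)
  -> after reshape: (20, 65, 24, 48)
Output shape: (20, 24, 65, 48)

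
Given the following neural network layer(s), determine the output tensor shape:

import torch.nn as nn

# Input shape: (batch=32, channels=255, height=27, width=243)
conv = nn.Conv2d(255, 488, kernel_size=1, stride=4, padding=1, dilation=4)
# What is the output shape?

Input shape: (32, 255, 27, 243)
Output shape: (32, 488, 8, 62)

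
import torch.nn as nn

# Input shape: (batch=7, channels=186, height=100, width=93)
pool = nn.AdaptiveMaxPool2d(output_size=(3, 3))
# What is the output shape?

Input shape: (7, 186, 100, 93)
Output shape: (7, 186, 3, 3)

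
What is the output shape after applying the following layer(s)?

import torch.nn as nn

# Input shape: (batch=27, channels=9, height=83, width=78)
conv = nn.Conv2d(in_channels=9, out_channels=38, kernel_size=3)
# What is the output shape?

Input shape: (27, 9, 83, 78)
Output shape: (27, 38, 81, 76)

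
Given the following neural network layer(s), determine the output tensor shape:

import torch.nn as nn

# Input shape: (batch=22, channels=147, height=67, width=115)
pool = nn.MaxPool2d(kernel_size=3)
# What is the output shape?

Input shape: (22, 147, 67, 115)
Output shape: (22, 147, 22, 38)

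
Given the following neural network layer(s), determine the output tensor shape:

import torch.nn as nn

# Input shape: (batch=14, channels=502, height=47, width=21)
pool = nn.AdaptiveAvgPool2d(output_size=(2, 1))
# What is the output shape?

Input shape: (14, 502, 47, 21)
Output shape: (14, 502, 2, 1)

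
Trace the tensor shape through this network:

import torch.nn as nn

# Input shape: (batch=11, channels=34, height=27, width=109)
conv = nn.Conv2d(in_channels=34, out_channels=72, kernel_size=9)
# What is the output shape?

Input shape: (11, 34, 27, 109)
Output shape: (11, 72, 19, 101)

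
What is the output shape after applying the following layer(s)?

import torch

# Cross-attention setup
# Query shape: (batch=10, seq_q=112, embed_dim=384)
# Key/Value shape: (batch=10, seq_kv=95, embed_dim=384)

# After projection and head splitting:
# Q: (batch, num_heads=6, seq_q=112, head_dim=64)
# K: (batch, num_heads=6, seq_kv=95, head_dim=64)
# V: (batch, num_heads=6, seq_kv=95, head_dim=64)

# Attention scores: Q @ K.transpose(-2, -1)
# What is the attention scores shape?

Input shape: (10, 112, 384)
Output shape: (10, 6, 112, 95)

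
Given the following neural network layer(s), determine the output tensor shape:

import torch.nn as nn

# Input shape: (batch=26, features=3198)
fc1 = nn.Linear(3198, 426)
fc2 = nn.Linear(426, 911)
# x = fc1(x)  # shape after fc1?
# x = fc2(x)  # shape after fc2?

Input shape: (26, 3198)
  -> after fc1: (26, 426)
Output shape: (26, 911)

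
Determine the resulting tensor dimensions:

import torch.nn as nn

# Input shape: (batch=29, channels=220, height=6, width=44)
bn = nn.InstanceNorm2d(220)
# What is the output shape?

Input shape: (29, 220, 6, 44)
Output shape: (29, 220, 6, 44)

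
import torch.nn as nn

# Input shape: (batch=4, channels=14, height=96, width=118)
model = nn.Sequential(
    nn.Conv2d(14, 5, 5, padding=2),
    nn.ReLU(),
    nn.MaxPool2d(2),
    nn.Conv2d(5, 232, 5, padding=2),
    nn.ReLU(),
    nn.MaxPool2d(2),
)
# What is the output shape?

Input shape: (4, 14, 96, 118)
  -> after first Conv2d: (4, 5, 96, 118)
  -> after first MaxPool2d: (4, 5, 48, 59)
  -> after second Conv2d: (4, 232, 48, 59)
Output shape: (4, 232, 24, 29)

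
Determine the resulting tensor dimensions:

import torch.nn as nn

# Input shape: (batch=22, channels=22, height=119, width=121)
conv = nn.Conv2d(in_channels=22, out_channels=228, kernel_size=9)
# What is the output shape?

Input shape: (22, 22, 119, 121)
Output shape: (22, 228, 111, 113)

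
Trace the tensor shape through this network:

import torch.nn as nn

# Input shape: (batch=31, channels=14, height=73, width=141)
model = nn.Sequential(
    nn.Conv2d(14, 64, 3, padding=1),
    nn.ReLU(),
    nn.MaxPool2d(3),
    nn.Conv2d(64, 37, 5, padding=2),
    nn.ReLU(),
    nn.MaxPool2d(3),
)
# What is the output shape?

Input shape: (31, 14, 73, 141)
  -> after first Conv2d: (31, 64, 73, 141)
  -> after first MaxPool2d: (31, 64, 24, 47)
  -> after second Conv2d: (31, 37, 24, 47)
Output shape: (31, 37, 8, 15)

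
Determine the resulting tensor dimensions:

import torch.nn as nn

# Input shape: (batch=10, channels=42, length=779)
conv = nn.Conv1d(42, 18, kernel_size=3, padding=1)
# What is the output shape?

Input shape: (10, 42, 779)
Output shape: (10, 18, 779)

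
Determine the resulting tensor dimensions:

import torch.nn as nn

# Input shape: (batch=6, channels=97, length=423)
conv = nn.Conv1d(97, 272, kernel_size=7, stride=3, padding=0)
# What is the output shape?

Input shape: (6, 97, 423)
Output shape: (6, 272, 139)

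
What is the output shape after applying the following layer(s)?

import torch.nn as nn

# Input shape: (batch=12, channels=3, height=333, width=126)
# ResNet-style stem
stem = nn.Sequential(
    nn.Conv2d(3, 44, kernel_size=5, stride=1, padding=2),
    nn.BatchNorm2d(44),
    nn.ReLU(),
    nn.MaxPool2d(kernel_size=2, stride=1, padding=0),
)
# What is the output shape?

Input shape: (12, 3, 333, 126)
  -> after Conv2d 5x5 stride=1: (12, 44, 333, 126)
Output shape: (12, 44, 332, 125)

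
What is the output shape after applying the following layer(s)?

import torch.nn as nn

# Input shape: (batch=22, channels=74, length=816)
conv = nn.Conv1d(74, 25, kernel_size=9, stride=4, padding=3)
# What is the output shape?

Input shape: (22, 74, 816)
Output shape: (22, 25, 204)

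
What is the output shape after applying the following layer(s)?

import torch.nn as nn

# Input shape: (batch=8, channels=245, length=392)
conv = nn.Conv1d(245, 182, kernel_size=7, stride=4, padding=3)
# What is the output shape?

Input shape: (8, 245, 392)
Output shape: (8, 182, 98)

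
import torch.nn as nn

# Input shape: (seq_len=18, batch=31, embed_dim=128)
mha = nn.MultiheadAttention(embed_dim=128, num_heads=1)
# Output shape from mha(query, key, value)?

Input shape: (18, 31, 128)
Output shape: (18, 31, 128)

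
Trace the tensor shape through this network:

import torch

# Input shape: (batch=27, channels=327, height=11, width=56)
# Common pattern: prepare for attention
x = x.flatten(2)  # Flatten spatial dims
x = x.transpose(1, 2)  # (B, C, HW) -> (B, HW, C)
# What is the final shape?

Input shape: (27, 327, 11, 56)
  -> after flatten(2): (27, 327, 616)
Output shape: (27, 616, 327)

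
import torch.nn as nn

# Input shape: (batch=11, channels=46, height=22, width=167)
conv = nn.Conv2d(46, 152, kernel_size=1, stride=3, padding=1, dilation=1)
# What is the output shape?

Input shape: (11, 46, 22, 167)
Output shape: (11, 152, 8, 57)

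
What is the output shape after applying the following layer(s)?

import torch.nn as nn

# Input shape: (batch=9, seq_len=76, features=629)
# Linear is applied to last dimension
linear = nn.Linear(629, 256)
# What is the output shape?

Input shape: (9, 76, 629)
Output shape: (9, 76, 256)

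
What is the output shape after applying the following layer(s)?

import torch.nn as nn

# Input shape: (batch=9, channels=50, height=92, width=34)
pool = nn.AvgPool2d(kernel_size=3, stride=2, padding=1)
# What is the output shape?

Input shape: (9, 50, 92, 34)
Output shape: (9, 50, 46, 17)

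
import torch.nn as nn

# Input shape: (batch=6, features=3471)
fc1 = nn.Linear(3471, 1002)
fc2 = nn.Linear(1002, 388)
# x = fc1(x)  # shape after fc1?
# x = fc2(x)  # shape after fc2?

Input shape: (6, 3471)
  -> after fc1: (6, 1002)
Output shape: (6, 388)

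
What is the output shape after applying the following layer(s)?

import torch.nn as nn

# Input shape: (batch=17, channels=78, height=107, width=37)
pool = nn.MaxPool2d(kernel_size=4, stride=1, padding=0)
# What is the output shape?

Input shape: (17, 78, 107, 37)
Output shape: (17, 78, 104, 34)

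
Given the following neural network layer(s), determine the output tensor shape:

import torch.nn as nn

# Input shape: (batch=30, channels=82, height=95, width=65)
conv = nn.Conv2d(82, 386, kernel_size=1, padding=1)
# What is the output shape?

Input shape: (30, 82, 95, 65)
Output shape: (30, 386, 97, 67)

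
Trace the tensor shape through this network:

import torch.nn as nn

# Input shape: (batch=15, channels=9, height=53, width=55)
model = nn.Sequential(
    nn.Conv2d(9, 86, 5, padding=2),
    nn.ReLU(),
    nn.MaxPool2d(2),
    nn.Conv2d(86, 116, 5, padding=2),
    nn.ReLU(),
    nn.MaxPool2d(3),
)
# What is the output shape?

Input shape: (15, 9, 53, 55)
  -> after first Conv2d: (15, 86, 53, 55)
  -> after first MaxPool2d: (15, 86, 26, 27)
  -> after second Conv2d: (15, 116, 26, 27)
Output shape: (15, 116, 8, 9)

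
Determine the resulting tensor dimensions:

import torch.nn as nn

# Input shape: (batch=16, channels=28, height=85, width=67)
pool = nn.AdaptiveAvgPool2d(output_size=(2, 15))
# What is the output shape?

Input shape: (16, 28, 85, 67)
Output shape: (16, 28, 2, 15)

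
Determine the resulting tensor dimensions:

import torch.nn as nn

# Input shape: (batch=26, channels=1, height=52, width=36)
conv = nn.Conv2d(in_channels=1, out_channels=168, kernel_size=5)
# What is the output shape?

Input shape: (26, 1, 52, 36)
Output shape: (26, 168, 48, 32)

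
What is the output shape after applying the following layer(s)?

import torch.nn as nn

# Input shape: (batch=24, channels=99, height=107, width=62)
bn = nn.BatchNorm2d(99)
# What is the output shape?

Input shape: (24, 99, 107, 62)
Output shape: (24, 99, 107, 62)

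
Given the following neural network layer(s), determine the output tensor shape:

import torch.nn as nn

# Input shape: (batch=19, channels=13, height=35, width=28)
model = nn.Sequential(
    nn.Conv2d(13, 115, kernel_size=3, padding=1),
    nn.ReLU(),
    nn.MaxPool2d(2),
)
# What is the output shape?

Input shape: (19, 13, 35, 28)
  -> after Conv2d: (19, 115, 35, 28)
  -> after ReLU: (19, 115, 35, 28)
Output shape: (19, 115, 17, 14)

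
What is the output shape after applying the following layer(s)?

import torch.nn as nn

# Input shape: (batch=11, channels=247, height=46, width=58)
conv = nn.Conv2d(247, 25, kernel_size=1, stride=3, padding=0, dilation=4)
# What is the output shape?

Input shape: (11, 247, 46, 58)
Output shape: (11, 25, 16, 20)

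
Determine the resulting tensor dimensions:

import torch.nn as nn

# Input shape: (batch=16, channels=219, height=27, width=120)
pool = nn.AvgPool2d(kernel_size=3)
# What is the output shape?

Input shape: (16, 219, 27, 120)
Output shape: (16, 219, 9, 40)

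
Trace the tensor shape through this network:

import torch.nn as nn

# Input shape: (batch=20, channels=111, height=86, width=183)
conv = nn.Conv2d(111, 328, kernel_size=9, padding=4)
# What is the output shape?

Input shape: (20, 111, 86, 183)
Output shape: (20, 328, 86, 183)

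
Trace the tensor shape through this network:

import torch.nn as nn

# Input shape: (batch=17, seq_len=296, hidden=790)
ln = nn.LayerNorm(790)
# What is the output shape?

Input shape: (17, 296, 790)
Output shape: (17, 296, 790)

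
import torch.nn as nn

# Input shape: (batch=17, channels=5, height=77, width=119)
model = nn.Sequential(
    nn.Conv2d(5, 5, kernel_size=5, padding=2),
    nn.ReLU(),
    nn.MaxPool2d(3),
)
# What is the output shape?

Input shape: (17, 5, 77, 119)
  -> after Conv2d: (17, 5, 77, 119)
  -> after ReLU: (17, 5, 77, 119)
Output shape: (17, 5, 25, 39)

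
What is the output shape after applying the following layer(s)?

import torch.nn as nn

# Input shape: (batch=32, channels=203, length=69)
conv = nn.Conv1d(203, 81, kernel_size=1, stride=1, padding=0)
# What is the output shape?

Input shape: (32, 203, 69)
Output shape: (32, 81, 69)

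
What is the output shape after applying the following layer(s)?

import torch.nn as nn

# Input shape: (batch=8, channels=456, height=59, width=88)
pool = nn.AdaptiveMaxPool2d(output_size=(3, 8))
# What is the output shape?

Input shape: (8, 456, 59, 88)
Output shape: (8, 456, 3, 8)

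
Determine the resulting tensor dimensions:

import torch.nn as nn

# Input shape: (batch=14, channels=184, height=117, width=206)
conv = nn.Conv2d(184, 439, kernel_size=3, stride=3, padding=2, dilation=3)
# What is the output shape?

Input shape: (14, 184, 117, 206)
Output shape: (14, 439, 39, 68)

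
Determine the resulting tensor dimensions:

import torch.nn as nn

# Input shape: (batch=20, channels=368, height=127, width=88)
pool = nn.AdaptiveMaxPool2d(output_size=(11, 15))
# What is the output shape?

Input shape: (20, 368, 127, 88)
Output shape: (20, 368, 11, 15)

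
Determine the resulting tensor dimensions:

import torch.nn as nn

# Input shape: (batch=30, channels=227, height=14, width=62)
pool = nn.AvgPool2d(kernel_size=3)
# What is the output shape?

Input shape: (30, 227, 14, 62)
Output shape: (30, 227, 4, 20)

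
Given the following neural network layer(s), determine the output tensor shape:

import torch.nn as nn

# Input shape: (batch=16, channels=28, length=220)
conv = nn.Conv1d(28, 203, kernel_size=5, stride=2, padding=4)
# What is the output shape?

Input shape: (16, 28, 220)
Output shape: (16, 203, 112)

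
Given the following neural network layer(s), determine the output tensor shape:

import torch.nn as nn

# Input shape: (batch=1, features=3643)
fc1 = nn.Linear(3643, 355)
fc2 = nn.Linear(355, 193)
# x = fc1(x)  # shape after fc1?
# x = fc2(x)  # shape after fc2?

Input shape: (1, 3643)
  -> after fc1: (1, 355)
Output shape: (1, 193)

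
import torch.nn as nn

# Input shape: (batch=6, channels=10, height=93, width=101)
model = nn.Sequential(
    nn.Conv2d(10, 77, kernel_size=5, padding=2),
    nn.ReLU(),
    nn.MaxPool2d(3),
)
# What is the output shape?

Input shape: (6, 10, 93, 101)
  -> after Conv2d: (6, 77, 93, 101)
  -> after ReLU: (6, 77, 93, 101)
Output shape: (6, 77, 31, 33)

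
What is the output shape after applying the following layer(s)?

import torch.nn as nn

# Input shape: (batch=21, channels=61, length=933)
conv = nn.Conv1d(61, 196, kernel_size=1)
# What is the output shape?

Input shape: (21, 61, 933)
Output shape: (21, 196, 933)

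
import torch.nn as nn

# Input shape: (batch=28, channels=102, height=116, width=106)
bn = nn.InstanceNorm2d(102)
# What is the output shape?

Input shape: (28, 102, 116, 106)
Output shape: (28, 102, 116, 106)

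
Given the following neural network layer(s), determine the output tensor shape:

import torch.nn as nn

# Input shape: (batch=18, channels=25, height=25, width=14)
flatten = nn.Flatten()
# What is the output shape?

Input shape: (18, 25, 25, 14)
Output shape: (18, 8750)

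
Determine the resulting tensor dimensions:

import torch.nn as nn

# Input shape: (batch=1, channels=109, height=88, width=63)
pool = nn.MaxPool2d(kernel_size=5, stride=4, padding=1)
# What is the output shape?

Input shape: (1, 109, 88, 63)
Output shape: (1, 109, 22, 16)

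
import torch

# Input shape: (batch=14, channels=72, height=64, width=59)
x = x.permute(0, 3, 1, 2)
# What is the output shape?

Input shape: (14, 72, 64, 59)
Output shape: (14, 59, 72, 64)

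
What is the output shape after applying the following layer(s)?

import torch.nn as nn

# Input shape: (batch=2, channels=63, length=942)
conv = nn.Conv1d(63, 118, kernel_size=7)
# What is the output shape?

Input shape: (2, 63, 942)
Output shape: (2, 118, 936)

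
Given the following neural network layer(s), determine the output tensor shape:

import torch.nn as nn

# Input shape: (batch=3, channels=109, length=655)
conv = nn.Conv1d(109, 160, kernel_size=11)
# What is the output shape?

Input shape: (3, 109, 655)
Output shape: (3, 160, 645)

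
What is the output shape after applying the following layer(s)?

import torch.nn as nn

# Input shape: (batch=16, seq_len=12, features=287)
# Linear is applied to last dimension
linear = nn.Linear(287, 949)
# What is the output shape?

Input shape: (16, 12, 287)
Output shape: (16, 12, 949)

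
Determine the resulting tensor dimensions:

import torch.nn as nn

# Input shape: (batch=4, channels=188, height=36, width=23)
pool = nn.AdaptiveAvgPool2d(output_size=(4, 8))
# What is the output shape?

Input shape: (4, 188, 36, 23)
Output shape: (4, 188, 4, 8)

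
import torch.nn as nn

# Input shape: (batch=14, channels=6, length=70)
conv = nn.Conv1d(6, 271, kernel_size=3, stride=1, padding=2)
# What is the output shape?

Input shape: (14, 6, 70)
Output shape: (14, 271, 72)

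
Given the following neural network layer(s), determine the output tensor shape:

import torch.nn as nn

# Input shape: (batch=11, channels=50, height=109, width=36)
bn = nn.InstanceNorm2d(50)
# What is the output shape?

Input shape: (11, 50, 109, 36)
Output shape: (11, 50, 109, 36)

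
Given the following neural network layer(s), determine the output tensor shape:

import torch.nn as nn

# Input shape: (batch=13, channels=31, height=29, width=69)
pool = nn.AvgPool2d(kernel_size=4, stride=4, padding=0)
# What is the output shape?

Input shape: (13, 31, 29, 69)
Output shape: (13, 31, 7, 17)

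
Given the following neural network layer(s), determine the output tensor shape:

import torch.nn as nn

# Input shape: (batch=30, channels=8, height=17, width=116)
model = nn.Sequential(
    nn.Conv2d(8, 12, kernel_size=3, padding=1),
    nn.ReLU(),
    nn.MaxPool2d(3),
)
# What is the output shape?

Input shape: (30, 8, 17, 116)
  -> after Conv2d: (30, 12, 17, 116)
  -> after ReLU: (30, 12, 17, 116)
Output shape: (30, 12, 5, 38)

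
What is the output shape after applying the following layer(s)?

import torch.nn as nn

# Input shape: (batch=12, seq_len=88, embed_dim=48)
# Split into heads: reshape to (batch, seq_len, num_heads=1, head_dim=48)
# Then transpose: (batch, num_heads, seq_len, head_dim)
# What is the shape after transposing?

Input shape: (12, 88, 48)
  -> after reshape: (12, 88, 1, 48)
Output shape: (12, 1, 88, 48)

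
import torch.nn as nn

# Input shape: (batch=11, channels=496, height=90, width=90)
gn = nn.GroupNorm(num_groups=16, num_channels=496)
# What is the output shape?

Input shape: (11, 496, 90, 90)
Output shape: (11, 496, 90, 90)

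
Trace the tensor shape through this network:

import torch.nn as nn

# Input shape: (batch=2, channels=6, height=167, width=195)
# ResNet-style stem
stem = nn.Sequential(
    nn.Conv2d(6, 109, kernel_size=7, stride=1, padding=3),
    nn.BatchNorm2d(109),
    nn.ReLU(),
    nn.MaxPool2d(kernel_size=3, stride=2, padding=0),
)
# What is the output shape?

Input shape: (2, 6, 167, 195)
  -> after Conv2d 7x7 stride=1: (2, 109, 167, 195)
Output shape: (2, 109, 83, 97)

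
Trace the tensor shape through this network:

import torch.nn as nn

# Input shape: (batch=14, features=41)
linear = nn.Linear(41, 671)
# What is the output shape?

Input shape: (14, 41)
Output shape: (14, 671)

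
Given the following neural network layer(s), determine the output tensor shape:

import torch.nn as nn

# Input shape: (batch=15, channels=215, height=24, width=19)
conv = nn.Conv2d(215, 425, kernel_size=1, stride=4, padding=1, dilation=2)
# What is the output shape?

Input shape: (15, 215, 24, 19)
Output shape: (15, 425, 7, 6)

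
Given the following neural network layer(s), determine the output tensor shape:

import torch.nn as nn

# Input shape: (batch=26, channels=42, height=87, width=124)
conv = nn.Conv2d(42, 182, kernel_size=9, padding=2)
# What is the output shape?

Input shape: (26, 42, 87, 124)
Output shape: (26, 182, 83, 120)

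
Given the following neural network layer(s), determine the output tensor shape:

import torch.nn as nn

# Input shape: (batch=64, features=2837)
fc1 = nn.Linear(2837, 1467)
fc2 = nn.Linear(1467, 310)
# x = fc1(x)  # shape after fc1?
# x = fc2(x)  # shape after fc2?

Input shape: (64, 2837)
  -> after fc1: (64, 1467)
Output shape: (64, 310)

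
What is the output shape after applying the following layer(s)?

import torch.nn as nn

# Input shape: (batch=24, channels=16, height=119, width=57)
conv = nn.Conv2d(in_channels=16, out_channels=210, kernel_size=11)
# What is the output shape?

Input shape: (24, 16, 119, 57)
Output shape: (24, 210, 109, 47)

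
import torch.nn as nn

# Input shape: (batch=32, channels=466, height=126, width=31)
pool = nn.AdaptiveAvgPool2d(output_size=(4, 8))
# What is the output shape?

Input shape: (32, 466, 126, 31)
Output shape: (32, 466, 4, 8)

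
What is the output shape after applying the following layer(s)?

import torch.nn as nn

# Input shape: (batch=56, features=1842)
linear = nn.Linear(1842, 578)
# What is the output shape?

Input shape: (56, 1842)
Output shape: (56, 578)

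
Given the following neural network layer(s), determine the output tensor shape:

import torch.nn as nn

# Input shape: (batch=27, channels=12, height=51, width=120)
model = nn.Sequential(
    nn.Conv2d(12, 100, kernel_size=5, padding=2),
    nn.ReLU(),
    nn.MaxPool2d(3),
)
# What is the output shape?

Input shape: (27, 12, 51, 120)
  -> after Conv2d: (27, 100, 51, 120)
  -> after ReLU: (27, 100, 51, 120)
Output shape: (27, 100, 17, 40)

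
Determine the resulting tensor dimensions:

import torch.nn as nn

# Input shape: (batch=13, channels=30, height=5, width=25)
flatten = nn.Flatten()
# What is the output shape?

Input shape: (13, 30, 5, 25)
Output shape: (13, 3750)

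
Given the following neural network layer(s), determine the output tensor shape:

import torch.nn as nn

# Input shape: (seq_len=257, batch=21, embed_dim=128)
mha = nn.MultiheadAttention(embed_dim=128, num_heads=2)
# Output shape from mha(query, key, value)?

Input shape: (257, 21, 128)
Output shape: (257, 21, 128)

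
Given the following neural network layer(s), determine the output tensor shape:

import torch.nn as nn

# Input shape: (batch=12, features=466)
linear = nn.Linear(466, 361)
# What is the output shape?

Input shape: (12, 466)
Output shape: (12, 361)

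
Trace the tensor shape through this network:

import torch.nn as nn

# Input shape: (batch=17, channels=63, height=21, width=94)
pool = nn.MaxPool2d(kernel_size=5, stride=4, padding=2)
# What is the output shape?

Input shape: (17, 63, 21, 94)
Output shape: (17, 63, 6, 24)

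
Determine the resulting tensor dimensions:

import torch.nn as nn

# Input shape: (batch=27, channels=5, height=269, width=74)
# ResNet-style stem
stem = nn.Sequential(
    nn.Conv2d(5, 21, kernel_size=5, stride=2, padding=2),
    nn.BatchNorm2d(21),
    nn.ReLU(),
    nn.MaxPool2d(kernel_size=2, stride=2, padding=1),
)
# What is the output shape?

Input shape: (27, 5, 269, 74)
  -> after Conv2d 5x5 stride=2: (27, 21, 135, 37)
Output shape: (27, 21, 68, 19)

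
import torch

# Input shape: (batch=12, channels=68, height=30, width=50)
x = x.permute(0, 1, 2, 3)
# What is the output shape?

Input shape: (12, 68, 30, 50)
Output shape: (12, 68, 30, 50)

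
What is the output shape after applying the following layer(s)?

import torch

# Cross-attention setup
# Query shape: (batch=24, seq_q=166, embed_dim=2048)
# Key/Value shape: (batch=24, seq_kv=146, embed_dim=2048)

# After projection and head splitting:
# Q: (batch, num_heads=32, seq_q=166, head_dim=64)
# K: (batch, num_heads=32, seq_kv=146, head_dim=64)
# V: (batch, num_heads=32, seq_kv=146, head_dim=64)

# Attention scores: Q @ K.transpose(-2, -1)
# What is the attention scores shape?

Input shape: (24, 166, 2048)
Output shape: (24, 32, 166, 146)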